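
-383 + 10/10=-382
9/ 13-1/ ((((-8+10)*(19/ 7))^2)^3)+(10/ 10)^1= 66239071011/ 39142172992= 1.69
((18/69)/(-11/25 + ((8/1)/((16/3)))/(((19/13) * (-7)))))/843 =-13300/25212163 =-0.00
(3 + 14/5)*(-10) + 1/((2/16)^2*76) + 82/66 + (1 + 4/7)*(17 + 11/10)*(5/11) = -377339/8778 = -42.99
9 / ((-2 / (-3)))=27 / 2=13.50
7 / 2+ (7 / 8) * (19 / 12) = 4.89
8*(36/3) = 96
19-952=-933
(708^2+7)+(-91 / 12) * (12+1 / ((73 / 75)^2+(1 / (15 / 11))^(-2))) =501177.30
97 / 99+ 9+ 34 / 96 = 16369 / 1584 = 10.33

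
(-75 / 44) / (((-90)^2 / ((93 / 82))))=-31 / 129888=-0.00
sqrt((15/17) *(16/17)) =4 *sqrt(15)/17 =0.91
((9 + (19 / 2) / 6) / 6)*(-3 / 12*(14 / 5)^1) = -889 / 720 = -1.23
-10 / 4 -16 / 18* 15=-95 / 6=-15.83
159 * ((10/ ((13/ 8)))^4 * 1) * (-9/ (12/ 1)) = -4884480000/ 28561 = -171019.22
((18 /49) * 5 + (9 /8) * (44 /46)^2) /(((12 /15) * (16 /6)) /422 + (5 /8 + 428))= 1881035460 /281318357873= 0.01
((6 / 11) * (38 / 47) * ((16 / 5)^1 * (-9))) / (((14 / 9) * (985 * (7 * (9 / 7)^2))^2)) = -4256 / 67716853875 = -0.00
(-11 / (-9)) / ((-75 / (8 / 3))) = -88 / 2025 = -0.04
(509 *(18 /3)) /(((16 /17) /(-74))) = -960483 /4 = -240120.75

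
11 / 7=1.57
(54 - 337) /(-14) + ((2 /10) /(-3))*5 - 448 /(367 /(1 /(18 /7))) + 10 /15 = 928211 /46242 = 20.07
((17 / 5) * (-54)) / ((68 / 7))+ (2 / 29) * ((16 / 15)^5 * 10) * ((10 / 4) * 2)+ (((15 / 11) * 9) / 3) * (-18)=-1701010637 / 19379250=-87.77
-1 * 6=-6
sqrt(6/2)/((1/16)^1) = 16 * sqrt(3) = 27.71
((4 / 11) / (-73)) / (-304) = 1 / 61028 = 0.00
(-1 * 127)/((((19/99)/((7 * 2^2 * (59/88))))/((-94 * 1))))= 22186773/19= 1167724.89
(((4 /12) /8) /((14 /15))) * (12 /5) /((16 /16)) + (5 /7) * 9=183 /28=6.54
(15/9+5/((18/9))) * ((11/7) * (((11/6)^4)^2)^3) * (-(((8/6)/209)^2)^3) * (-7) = 1528977261210363657275/238051238694423861430738944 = 0.00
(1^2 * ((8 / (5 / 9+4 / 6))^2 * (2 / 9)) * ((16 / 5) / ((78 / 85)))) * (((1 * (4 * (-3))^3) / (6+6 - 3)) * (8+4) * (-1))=120324096 / 1573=76493.39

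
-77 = -77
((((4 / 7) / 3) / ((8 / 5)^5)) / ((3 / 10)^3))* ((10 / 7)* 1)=1953125 / 2032128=0.96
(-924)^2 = 853776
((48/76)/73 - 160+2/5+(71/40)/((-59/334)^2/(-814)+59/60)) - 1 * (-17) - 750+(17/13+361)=-63813059908523632/120748639369345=-528.48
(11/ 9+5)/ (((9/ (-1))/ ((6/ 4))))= -28/ 27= -1.04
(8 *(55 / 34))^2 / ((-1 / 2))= -96800 / 289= -334.95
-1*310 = -310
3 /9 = 0.33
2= 2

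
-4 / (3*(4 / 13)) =-13 / 3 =-4.33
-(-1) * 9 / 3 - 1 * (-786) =789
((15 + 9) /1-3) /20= 21 /20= 1.05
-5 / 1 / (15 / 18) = -6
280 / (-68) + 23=321 / 17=18.88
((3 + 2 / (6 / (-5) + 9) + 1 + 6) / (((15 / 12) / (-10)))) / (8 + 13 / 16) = -51200 / 5499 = -9.31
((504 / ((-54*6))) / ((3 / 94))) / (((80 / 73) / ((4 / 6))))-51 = -65327 / 810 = -80.65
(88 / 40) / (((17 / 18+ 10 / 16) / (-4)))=-3168 / 565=-5.61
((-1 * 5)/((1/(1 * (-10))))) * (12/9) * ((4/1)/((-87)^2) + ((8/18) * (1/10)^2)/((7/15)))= 106520/158949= 0.67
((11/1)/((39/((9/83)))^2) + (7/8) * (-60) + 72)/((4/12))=136216791/2328482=58.50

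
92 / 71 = 1.30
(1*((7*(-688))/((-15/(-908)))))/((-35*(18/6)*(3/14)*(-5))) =-8745856/3375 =-2591.36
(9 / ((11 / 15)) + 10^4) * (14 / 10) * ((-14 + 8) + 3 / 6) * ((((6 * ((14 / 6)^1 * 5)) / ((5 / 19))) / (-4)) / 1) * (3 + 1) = 20507137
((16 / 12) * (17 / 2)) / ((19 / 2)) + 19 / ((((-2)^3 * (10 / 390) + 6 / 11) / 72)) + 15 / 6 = 33482437 / 8322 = 4023.36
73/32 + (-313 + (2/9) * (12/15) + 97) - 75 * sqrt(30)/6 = -307499/1440 - 25 * sqrt(30)/2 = -282.01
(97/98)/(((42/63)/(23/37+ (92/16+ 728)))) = 31627917/29008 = 1090.32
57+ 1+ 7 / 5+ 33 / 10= 627 / 10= 62.70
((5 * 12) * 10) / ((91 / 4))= 2400 / 91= 26.37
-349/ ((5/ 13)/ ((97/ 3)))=-440089/ 15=-29339.27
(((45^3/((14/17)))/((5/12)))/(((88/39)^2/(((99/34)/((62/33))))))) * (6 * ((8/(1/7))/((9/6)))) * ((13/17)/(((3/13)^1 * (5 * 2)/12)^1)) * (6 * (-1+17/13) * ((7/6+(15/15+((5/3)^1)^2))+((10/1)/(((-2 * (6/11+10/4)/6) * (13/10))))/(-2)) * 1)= 40990595257170/35309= 1160910681.62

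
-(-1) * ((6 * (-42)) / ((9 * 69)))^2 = 784 / 4761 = 0.16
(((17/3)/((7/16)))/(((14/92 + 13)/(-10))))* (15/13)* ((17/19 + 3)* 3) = -27776640/209209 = -132.77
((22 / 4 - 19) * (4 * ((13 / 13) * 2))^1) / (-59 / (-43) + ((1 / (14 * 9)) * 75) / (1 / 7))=-27864 / 1429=-19.50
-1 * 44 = -44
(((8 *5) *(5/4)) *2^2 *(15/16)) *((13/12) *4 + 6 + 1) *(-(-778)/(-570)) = -165325/57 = -2900.44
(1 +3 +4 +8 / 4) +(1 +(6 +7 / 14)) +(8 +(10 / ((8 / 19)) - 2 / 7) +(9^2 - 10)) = 3359 / 28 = 119.96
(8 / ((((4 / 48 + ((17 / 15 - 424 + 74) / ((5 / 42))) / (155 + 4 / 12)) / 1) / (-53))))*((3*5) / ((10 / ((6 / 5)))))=53347680 / 1312891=40.63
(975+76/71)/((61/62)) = 4296662/4331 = 992.07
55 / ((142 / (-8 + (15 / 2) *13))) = 9845 / 284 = 34.67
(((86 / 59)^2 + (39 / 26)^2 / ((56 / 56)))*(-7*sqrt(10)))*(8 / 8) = -426391*sqrt(10) / 13924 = -96.84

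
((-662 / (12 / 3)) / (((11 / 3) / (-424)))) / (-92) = -208.02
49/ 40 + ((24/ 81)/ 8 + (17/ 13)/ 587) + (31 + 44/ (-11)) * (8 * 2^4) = 28492974293/ 8241480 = 3457.26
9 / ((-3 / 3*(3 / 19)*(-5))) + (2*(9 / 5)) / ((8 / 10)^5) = 22.39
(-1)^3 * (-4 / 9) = 4 / 9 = 0.44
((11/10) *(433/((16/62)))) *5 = 147653/16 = 9228.31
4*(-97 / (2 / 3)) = -582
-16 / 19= -0.84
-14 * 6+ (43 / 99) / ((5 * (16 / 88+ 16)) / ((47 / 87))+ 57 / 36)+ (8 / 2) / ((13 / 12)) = -2940789664 / 36620337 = -80.30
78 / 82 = 39 / 41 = 0.95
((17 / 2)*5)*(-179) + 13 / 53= -806369 / 106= -7607.25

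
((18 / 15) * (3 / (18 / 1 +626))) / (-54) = -1 / 9660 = -0.00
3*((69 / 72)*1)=23 / 8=2.88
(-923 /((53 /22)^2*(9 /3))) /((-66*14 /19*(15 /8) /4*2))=3086512 /2654505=1.16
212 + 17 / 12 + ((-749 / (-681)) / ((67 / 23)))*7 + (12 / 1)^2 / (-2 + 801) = 216.24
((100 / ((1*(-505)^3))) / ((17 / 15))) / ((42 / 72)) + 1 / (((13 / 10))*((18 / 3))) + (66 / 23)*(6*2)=3801148077289 / 109977419643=34.56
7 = 7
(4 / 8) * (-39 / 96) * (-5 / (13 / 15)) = 75 / 64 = 1.17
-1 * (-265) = 265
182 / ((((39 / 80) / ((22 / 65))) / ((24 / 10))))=19712 / 65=303.26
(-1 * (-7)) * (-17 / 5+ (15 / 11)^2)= -6524 / 605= -10.78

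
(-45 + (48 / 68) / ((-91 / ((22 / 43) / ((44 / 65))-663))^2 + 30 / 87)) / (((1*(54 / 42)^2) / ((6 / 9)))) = -2420410441246 / 139380852951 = -17.37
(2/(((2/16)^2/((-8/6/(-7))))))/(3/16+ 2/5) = 40960/987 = 41.50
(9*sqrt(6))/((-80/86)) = -387*sqrt(6)/40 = -23.70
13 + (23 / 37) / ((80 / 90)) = 4055 / 296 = 13.70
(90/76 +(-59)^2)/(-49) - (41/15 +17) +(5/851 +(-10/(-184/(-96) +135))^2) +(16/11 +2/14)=-62948159144728153/705778310545770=-89.19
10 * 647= 6470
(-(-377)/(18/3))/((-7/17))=-6409/42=-152.60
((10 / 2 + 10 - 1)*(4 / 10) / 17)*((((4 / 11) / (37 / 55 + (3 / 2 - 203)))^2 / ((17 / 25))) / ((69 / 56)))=12544000 / 9731452895421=0.00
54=54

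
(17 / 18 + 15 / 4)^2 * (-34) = -485537 / 648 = -749.29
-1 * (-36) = 36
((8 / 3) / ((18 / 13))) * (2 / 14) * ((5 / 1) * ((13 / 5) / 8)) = 169 / 378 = 0.45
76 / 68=19 / 17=1.12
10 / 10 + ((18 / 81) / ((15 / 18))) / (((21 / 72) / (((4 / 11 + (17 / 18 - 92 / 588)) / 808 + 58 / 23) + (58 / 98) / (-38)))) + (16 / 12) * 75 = 774054542983 / 7493800545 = 103.29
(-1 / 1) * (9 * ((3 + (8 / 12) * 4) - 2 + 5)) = -78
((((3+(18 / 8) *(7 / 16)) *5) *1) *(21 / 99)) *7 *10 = 104125 / 352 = 295.81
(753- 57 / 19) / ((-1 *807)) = -250 / 269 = -0.93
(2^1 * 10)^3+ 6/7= 56006/7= 8000.86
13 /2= 6.50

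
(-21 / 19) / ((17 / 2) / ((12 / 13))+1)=-72 / 665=-0.11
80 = 80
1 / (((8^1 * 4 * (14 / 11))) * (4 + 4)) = 0.00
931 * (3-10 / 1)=-6517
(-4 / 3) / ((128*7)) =-1 / 672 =-0.00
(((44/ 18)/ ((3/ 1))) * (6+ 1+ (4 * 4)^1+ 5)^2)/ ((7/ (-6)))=-4928/ 9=-547.56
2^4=16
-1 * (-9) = 9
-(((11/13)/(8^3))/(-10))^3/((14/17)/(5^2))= 22627/165130755112960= 0.00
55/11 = 5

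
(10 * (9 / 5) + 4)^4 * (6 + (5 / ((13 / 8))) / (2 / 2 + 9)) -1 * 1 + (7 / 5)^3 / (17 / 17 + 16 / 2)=21610105834 / 14625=1477614.07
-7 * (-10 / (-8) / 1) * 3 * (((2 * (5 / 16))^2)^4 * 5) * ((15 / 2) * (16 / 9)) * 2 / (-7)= 48828125 / 4194304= 11.64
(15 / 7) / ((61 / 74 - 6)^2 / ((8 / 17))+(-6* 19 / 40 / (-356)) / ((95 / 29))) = 1462092000 / 38841247417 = 0.04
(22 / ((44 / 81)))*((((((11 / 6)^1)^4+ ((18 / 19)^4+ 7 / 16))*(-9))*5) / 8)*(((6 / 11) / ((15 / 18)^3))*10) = -193000076757 / 7167655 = -26926.53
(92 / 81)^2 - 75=-483611 / 6561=-73.71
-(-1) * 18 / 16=9 / 8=1.12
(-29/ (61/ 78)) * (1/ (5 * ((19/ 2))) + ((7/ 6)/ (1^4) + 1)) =-470119/ 5795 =-81.12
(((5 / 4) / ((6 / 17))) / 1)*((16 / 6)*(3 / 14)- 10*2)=-1445 / 21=-68.81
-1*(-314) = 314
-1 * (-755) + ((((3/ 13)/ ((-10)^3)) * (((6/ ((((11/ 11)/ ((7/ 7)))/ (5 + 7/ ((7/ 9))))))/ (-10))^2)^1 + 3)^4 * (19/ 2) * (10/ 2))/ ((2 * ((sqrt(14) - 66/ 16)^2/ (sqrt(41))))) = 755 + 34650656895085793103473712 * sqrt(574)/ 20291684894561767578125 + 26053618915433825496361863 * sqrt(41)/ 4058336978912353515625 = 82773.50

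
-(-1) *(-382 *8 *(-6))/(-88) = -2292/11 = -208.36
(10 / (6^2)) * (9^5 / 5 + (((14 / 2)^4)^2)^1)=14441527 / 9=1604614.11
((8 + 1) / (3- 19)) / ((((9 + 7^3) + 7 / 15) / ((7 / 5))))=-189 / 84592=-0.00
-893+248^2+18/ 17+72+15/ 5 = 1031680/ 17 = 60687.06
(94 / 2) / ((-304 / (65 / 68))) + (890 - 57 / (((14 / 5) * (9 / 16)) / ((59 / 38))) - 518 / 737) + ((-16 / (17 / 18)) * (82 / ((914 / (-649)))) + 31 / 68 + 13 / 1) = 1832.82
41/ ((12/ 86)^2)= 75809/ 36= 2105.81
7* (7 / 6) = 8.17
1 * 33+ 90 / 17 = 651 / 17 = 38.29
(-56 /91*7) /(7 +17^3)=-7 /7995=-0.00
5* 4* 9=180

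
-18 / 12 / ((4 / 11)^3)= -3993 / 128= -31.20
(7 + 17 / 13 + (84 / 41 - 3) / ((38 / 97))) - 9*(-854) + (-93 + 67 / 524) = 40324497743 / 5306548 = 7599.01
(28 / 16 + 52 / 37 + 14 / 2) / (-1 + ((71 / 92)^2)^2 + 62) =26918465472 / 162630123269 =0.17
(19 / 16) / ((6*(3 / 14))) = 133 / 144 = 0.92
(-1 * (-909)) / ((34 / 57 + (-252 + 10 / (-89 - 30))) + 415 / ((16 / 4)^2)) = -98651952 / 24478495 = -4.03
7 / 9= 0.78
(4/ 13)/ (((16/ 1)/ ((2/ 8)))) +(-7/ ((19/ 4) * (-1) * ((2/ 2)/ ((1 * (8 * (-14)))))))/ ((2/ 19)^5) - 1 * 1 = -2656463471/ 208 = -12771459.00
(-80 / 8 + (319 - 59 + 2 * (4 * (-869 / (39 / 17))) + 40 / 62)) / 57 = -3360674 / 68913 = -48.77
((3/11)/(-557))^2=9/37540129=0.00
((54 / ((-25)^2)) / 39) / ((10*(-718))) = -9 / 29168750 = -0.00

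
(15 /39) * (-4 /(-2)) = 10 /13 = 0.77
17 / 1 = 17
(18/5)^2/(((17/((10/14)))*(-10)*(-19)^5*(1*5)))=162/36831972625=0.00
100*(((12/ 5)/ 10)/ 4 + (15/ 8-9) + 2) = -1013/ 2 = -506.50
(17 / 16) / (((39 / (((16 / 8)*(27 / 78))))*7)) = 51 / 18928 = 0.00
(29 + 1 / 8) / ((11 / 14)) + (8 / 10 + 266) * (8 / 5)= 510343 / 1100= 463.95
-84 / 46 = -42 / 23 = -1.83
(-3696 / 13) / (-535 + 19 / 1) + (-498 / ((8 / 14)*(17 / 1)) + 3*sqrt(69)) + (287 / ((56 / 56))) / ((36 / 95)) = 731.57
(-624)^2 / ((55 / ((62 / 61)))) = 24141312 / 3355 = 7195.62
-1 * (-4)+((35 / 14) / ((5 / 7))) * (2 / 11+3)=333 / 22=15.14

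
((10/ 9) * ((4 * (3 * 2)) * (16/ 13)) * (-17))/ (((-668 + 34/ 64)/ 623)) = 433807360/ 833001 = 520.78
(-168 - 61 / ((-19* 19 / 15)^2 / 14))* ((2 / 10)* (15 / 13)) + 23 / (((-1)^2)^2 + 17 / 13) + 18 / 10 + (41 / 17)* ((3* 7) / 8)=-72619624373 / 3456112920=-21.01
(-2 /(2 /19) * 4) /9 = -76 /9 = -8.44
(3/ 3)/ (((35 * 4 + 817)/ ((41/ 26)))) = 41/ 24882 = 0.00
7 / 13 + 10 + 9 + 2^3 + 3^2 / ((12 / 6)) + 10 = 1093 / 26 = 42.04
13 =13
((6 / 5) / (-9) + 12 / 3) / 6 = 29 / 45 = 0.64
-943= -943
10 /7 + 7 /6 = 109 /42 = 2.60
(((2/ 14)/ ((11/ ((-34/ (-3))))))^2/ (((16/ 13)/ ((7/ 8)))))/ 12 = 3757/ 2927232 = 0.00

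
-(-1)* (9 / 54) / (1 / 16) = 8 / 3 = 2.67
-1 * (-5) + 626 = 631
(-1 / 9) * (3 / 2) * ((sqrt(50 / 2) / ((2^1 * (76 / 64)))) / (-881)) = 20 / 50217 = 0.00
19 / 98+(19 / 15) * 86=160417 / 1470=109.13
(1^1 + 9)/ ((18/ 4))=20/ 9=2.22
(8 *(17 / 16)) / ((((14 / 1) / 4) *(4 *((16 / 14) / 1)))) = 17 / 32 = 0.53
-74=-74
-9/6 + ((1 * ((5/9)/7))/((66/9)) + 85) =19291/231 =83.51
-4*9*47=-1692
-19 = -19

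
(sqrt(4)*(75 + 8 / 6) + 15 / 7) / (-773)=-3251 / 16233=-0.20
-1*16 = -16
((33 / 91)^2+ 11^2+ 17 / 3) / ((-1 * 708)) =-3150047 / 17588844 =-0.18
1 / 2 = 0.50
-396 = -396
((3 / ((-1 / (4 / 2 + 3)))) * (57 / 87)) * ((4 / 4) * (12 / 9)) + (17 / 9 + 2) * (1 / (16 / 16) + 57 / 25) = -454 / 1305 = -0.35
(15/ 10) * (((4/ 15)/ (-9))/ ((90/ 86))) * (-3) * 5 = 86/ 135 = 0.64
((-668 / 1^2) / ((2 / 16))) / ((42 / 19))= -50768 / 21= -2417.52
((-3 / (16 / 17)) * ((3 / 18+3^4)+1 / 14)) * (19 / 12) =-275519 / 672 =-410.00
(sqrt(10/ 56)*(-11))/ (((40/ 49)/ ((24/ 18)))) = -77*sqrt(35)/ 60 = -7.59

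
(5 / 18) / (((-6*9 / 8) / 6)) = -20 / 81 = -0.25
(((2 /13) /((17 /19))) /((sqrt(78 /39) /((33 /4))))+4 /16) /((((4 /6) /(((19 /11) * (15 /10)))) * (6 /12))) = 171 /88+9747 * sqrt(2) /1768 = 9.74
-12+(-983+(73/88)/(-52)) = -4553193/4576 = -995.02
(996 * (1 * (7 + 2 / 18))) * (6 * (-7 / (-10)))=148736 / 5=29747.20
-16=-16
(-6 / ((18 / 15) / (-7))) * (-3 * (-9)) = 945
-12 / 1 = -12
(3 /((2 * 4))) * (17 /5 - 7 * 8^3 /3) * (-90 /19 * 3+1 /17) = 81679199 /12920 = 6321.92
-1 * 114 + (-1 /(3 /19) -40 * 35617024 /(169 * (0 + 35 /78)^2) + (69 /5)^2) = -153865286038 /3675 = -41868105.04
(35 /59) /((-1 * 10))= -7 /118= -0.06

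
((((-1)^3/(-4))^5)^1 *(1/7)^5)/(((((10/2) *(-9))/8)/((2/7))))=-1/338829120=-0.00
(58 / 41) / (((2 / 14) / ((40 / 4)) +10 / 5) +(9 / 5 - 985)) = -4060 / 2816003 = -0.00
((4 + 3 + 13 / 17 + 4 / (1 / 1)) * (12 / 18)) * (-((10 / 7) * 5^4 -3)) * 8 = -19932800 / 357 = -55834.17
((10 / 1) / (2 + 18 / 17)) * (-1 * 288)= -12240 / 13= -941.54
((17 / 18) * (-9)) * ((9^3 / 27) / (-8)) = 459 / 16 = 28.69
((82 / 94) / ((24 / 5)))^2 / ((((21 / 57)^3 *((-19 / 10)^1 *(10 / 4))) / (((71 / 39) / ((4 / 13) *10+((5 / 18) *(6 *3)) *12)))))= -5254355 / 1309283136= -0.00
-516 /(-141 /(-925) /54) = -8591400 /47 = -182795.74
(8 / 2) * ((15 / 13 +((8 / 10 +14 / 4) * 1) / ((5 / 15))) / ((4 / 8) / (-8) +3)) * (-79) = -4618656 / 3055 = -1511.84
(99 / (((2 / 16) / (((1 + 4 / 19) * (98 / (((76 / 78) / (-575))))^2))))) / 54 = 407301792397500 / 6859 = 59382095407.13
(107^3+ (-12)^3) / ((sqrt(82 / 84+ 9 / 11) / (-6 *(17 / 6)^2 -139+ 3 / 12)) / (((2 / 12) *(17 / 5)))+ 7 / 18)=906802599711600 *sqrt(382998) / 5480039062853+ 17256628955607432930 / 5480039062853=3251403.90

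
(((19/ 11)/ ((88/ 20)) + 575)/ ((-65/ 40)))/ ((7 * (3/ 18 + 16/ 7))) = -20.63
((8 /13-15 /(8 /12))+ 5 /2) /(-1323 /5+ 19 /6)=7560 /101959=0.07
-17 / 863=-0.02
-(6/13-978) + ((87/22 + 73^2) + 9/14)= 6311.14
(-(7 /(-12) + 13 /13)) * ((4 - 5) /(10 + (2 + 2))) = 5 /168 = 0.03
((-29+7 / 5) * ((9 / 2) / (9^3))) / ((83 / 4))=-0.01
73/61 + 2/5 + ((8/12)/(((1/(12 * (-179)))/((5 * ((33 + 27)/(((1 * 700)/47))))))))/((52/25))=-13865.99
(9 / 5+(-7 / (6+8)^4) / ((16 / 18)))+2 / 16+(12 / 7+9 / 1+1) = 2994051 / 219520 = 13.64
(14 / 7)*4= 8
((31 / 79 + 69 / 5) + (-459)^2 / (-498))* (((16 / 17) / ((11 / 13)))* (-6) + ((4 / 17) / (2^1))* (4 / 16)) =13324107293 / 4904636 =2716.64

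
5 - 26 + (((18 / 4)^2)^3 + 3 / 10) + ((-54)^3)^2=7934374265301 / 320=24794919579.07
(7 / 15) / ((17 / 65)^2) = 5915 / 867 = 6.82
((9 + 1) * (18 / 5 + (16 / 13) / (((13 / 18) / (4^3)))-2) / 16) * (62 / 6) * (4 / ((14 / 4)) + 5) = 15581437 / 3549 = 4390.37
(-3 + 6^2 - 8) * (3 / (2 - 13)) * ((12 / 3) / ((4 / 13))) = -975 / 11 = -88.64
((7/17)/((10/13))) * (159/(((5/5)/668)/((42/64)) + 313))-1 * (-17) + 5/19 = 62171809117/3545567770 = 17.54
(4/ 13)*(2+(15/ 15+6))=36/ 13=2.77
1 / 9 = 0.11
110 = 110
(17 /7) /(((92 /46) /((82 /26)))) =697 /182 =3.83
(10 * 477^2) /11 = 2275290 /11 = 206844.55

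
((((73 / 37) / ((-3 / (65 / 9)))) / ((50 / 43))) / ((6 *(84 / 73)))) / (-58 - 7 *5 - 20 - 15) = 2978911 / 644474880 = 0.00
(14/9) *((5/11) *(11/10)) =7/9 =0.78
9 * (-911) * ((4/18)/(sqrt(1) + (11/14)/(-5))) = -127540/59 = -2161.69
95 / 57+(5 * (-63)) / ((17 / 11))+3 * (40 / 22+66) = 728 / 561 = 1.30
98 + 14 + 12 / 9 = 340 / 3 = 113.33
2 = 2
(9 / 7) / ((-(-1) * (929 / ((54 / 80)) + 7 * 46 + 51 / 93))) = 7533 / 9953531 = 0.00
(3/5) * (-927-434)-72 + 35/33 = -146444/165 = -887.54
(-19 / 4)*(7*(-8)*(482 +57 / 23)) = 2964038 / 23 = 128871.22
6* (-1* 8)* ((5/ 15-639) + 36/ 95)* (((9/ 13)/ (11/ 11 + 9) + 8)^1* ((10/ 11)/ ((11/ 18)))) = 54957798144/ 149435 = 367770.59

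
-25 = -25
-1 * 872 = -872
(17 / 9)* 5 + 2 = 103 / 9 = 11.44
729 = 729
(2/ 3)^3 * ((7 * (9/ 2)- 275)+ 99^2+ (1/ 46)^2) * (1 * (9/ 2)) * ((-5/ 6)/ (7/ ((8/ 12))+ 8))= -101118355/ 176157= -574.02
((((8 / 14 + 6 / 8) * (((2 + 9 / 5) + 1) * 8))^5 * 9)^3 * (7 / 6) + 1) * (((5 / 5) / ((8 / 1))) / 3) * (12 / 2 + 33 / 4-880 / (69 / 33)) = -25072451423781265315959949798936778340052509965245528381 / 45700578150958007812500000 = -548624381533249352827347500000.00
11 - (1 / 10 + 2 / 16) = 431 / 40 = 10.78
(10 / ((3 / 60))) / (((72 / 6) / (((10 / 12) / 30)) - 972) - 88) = -50 / 157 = -0.32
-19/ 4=-4.75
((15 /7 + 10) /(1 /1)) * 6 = 72.86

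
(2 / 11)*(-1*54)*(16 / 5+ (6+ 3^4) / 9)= -6948 / 55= -126.33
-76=-76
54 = 54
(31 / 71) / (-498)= -31 / 35358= -0.00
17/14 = 1.21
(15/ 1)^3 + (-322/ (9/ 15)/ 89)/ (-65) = 11714947/ 3471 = 3375.09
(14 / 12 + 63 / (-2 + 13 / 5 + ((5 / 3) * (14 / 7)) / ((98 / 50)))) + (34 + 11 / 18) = 961247 / 15219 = 63.16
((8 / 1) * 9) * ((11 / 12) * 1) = 66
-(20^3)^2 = -64000000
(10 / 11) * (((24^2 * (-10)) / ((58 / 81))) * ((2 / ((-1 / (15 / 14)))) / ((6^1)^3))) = 162000 / 2233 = 72.55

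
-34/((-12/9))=51/2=25.50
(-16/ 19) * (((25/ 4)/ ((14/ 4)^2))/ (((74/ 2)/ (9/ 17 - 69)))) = 465600/ 585599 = 0.80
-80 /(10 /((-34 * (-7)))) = -1904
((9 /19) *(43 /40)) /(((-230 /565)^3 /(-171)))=5025610251 /3893440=1290.79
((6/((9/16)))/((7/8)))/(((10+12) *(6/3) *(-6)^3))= -8/6237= -0.00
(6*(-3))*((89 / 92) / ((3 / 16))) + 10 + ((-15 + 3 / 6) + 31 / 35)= -155339 / 1610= -96.48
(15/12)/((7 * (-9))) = -5/252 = -0.02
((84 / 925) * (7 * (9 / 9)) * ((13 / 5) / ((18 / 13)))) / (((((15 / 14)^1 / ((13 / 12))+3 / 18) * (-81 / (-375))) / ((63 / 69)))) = 4.37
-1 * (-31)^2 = -961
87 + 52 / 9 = 835 / 9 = 92.78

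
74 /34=37 /17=2.18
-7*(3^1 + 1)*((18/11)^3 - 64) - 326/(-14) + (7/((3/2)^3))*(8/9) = 3836270651/2264031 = 1694.44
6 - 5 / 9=49 / 9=5.44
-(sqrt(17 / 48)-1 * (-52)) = -52-sqrt(51) / 12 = -52.60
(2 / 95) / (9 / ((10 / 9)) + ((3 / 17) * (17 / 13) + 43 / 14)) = 91 / 49286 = 0.00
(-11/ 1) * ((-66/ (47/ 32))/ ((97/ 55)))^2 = -148424601600/ 20784481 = -7141.13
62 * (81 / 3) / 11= 1674 / 11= 152.18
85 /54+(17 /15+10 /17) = 15127 /4590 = 3.30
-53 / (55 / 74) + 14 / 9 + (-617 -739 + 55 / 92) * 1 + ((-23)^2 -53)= -43224551 / 45540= -949.16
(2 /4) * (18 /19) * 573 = 5157 /19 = 271.42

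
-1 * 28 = -28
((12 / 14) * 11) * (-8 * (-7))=528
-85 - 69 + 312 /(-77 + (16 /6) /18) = -327974 /2075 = -158.06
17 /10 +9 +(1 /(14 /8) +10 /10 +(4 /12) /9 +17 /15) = 13.44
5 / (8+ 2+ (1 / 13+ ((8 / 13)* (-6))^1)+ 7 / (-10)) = 650 / 739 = 0.88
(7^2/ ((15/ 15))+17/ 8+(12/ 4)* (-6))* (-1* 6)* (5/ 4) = -3975/ 16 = -248.44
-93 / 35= -2.66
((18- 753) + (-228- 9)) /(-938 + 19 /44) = 1.04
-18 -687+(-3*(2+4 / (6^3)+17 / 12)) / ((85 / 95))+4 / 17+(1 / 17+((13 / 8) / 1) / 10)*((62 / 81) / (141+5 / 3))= -716.28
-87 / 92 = -0.95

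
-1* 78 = -78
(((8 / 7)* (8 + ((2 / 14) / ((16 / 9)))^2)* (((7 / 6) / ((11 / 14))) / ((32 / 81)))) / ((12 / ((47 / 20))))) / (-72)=-4720351 / 50462720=-0.09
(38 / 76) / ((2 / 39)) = 39 / 4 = 9.75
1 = 1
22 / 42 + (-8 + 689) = 14312 / 21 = 681.52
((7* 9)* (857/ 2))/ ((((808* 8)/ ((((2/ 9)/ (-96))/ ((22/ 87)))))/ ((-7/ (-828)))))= -0.00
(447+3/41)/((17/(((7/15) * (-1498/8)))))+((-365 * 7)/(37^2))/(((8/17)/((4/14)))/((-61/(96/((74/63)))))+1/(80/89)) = -397832157907219/173246324182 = -2296.34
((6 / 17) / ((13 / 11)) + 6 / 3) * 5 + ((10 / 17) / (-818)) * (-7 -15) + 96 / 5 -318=-129839716 / 451945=-287.29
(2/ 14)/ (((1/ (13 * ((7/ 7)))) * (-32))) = -13/ 224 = -0.06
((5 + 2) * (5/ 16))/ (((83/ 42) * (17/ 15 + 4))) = 1575/ 7304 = 0.22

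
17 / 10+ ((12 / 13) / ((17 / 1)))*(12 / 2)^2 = 3.65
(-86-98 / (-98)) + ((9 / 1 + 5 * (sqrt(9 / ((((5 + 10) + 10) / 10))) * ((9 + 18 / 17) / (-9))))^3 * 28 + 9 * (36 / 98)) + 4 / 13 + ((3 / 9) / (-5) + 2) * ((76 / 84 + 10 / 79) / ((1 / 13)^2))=69148420963484 / 654450615-163936332 * sqrt(10) / 4913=140.27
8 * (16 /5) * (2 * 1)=256 /5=51.20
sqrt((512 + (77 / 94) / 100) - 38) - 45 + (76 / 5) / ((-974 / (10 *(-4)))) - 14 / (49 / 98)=-35247 / 487 + sqrt(418833638) / 940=-50.60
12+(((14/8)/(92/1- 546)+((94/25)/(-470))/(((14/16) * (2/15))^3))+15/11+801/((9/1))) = 666826949/6851768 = 97.32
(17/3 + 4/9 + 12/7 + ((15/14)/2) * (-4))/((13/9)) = 358/91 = 3.93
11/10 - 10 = -89/10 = -8.90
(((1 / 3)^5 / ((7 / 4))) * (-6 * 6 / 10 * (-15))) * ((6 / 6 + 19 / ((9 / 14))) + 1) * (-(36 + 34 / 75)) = -6211648 / 42525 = -146.07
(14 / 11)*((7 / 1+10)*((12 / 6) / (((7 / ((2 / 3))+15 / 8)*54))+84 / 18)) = 2970716 / 29403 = 101.03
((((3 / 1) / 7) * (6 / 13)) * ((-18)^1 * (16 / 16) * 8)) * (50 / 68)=-32400 / 1547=-20.94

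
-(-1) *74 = 74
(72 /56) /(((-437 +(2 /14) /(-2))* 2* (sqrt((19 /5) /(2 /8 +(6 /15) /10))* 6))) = -3* sqrt(2755) /2325220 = -0.00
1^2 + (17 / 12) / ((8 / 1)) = 113 / 96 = 1.18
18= 18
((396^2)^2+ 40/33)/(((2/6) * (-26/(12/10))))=-3404943395.61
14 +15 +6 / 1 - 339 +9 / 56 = -17015 / 56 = -303.84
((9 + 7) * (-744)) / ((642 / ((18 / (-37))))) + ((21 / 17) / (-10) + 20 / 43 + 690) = 20239740443 / 28940290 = 699.36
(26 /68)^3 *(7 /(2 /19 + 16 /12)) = 876603 /3222928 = 0.27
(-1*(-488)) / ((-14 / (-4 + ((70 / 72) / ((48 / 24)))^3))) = 88457137 / 653184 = 135.42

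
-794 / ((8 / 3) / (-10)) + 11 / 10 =2978.60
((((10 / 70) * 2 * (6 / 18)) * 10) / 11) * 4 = 80 / 231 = 0.35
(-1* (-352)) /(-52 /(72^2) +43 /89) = 3691008 /4961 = 744.00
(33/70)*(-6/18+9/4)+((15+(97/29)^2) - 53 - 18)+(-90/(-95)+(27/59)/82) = -464904087327/10822896280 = -42.96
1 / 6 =0.17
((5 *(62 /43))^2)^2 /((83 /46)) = 424819660000 /283760483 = 1497.11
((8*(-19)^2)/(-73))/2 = -1444/73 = -19.78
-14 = -14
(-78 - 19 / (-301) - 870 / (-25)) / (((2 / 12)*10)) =-194763 / 7525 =-25.88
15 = 15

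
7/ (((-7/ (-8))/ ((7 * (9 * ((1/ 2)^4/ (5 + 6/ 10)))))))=45/ 8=5.62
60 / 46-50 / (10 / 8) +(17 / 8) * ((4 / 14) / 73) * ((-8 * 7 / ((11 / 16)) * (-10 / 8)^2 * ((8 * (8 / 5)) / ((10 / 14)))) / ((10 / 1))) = -3748518 / 92345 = -40.59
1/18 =0.06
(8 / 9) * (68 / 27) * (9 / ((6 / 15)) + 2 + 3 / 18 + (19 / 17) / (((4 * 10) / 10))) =40712 / 729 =55.85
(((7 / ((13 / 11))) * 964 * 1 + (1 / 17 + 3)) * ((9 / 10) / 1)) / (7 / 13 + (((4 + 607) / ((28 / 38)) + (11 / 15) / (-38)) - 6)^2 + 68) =4522489671420 / 596111405366471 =0.01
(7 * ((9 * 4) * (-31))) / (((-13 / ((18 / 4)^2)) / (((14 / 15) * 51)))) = 37649934 / 65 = 579229.75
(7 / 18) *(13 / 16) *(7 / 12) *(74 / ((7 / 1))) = 3367 / 1728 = 1.95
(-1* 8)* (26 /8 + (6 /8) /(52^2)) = -35155 /1352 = -26.00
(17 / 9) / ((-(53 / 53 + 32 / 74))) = -629 / 477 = -1.32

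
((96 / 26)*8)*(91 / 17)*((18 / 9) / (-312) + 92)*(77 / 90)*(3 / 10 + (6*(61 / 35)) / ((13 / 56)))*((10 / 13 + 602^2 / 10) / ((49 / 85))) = 389719098749728 / 10985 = 35477387232.57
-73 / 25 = -2.92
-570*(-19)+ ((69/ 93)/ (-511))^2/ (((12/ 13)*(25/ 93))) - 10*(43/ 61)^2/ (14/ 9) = 32610953911725817/ 3012056847100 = 10826.81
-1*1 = -1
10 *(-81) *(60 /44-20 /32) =-26325 /44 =-598.30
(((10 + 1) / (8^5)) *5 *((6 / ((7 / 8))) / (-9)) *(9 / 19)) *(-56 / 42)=55 / 68096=0.00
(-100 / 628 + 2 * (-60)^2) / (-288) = -1130375 / 45216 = -25.00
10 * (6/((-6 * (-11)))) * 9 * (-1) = -90/11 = -8.18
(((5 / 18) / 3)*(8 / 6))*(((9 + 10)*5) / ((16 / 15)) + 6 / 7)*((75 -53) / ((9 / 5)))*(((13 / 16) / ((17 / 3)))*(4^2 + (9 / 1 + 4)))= 38670775 / 68544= 564.17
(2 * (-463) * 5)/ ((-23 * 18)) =2315/ 207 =11.18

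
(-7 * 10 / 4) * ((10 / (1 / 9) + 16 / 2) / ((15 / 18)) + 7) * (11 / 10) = -47971 / 20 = -2398.55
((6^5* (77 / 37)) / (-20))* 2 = -299376 / 185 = -1618.25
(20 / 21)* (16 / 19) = 320 / 399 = 0.80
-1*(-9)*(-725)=-6525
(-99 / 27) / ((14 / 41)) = -451 / 42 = -10.74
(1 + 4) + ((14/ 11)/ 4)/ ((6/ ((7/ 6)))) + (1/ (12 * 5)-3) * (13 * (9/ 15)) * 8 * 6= -22015583/ 19800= -1111.90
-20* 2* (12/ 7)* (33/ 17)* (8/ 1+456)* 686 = -42369204.71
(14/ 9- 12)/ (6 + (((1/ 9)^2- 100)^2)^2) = -449599086/ 4302546987907927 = -0.00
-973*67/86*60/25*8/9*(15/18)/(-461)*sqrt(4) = 1043056/178407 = 5.85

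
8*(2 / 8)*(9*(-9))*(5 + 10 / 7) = -7290 / 7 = -1041.43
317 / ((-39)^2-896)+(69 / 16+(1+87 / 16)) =28143 / 2500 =11.26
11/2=5.50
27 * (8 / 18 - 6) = -150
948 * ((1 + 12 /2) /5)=6636 /5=1327.20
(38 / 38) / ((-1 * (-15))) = 0.07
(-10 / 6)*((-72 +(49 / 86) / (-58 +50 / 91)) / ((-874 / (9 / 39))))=-0.03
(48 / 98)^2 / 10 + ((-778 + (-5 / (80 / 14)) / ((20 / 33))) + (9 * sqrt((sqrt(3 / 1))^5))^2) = -59884379 / 76832 + 729 * sqrt(3) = 483.25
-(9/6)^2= -2.25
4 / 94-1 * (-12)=566 / 47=12.04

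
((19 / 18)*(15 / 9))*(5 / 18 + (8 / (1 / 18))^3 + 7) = 5106045085 / 972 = 5253132.80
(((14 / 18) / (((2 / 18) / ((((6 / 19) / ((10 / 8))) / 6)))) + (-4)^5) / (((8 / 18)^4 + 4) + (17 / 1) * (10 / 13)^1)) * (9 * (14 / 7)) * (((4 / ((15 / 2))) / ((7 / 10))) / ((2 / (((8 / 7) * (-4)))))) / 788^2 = 0.00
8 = 8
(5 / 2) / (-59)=-5 / 118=-0.04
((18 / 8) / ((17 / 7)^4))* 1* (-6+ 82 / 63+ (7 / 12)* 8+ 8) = 86093 / 167042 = 0.52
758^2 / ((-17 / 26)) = -14938664 / 17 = -878744.94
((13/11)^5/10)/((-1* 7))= -371293/11273570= -0.03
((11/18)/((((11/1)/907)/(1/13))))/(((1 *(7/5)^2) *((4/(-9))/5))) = -113375/5096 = -22.25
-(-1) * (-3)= -3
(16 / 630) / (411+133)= 1 / 21420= 0.00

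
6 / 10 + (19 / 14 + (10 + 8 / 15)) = 2623 / 210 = 12.49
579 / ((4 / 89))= 51531 / 4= 12882.75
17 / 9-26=-217 / 9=-24.11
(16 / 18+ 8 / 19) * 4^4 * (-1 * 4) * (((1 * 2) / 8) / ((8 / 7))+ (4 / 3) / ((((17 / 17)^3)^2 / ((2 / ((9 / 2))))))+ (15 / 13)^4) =-457040718848 / 131866137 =-3465.94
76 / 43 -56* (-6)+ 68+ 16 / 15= 262408 / 645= 406.83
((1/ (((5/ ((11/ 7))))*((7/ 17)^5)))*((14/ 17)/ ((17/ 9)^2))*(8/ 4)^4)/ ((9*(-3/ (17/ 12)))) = -432344/ 84035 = -5.14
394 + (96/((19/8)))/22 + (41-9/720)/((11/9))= 7179109/16720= 429.37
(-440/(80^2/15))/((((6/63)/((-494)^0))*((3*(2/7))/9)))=-113.70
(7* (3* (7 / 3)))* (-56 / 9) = -2744 / 9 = -304.89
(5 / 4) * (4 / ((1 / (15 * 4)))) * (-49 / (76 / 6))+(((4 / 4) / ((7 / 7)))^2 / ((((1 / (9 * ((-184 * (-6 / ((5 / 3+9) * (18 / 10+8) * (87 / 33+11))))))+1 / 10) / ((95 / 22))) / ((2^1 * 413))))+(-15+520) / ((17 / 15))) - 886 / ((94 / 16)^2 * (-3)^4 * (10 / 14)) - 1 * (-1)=66974211577912796 / 4805865641385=13935.93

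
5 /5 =1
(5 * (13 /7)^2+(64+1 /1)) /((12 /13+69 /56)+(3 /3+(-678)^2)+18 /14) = 83824 /468514459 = 0.00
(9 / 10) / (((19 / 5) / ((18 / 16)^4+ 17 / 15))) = 0.65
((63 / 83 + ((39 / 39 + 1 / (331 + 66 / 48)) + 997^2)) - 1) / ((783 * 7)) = 73124990818 / 403213419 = 181.36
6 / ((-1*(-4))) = 3 / 2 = 1.50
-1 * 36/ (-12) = 3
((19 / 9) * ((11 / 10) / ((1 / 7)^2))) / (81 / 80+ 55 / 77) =573496 / 8703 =65.90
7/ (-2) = -7/ 2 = -3.50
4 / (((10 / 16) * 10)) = 16 / 25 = 0.64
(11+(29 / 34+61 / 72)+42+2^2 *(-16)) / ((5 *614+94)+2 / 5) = -56915 / 19366128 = -0.00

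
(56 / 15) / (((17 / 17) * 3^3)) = 56 / 405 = 0.14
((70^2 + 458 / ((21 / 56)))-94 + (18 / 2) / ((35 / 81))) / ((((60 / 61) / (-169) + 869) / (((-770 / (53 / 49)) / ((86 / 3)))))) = -172.84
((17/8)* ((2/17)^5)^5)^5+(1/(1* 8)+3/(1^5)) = 112670591441686379805213585203729684120423382948235964442502020236857789654979836641313384672664489065596010556849511393081352105380300723399978680217/36054589261339641537668347265193498918535482543435508621600646475794492689593547725220283095252636500990723378191840322716043211432013971970342476808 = 3.12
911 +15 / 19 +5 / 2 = 34743 / 38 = 914.29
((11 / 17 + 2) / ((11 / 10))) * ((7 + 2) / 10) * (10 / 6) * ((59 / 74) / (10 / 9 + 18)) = 358425 / 2380136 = 0.15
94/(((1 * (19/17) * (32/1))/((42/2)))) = 16779/304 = 55.19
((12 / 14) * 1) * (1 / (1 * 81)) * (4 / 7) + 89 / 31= 117995 / 41013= 2.88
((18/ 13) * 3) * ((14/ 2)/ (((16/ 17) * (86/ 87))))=279531/ 8944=31.25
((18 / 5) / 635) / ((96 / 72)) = 27 / 6350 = 0.00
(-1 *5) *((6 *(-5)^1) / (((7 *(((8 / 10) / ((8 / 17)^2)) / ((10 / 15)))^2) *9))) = 1280000 / 15785469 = 0.08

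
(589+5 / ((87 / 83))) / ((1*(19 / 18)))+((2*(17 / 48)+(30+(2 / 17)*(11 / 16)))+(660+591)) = 207307627 / 112404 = 1844.31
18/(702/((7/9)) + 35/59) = 7434/373007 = 0.02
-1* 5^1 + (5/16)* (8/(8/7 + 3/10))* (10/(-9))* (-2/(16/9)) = -1145/404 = -2.83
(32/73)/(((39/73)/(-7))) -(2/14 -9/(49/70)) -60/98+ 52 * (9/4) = 235738/1911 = 123.36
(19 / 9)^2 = 361 / 81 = 4.46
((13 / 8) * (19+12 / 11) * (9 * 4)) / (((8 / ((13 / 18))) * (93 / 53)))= 60.47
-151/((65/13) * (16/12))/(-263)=0.09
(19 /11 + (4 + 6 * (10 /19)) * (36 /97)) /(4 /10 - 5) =-444365 /466279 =-0.95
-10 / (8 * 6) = -5 / 24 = -0.21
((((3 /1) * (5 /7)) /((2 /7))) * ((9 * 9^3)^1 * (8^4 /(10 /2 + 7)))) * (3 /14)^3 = 56687040 /343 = 165268.34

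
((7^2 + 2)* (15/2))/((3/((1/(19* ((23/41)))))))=11.96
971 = 971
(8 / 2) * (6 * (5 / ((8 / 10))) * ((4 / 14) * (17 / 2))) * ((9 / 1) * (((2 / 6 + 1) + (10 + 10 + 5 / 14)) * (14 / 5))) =1393830 / 7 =199118.57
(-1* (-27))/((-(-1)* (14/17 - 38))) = -459/632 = -0.73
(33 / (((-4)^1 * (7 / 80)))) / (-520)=33 / 182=0.18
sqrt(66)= 8.12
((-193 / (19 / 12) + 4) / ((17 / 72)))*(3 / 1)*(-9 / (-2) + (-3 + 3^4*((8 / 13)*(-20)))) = 6261131520 / 4199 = 1491100.62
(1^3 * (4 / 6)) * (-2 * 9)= -12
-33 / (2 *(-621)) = 11 / 414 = 0.03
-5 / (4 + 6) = -1 / 2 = -0.50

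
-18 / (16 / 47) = -52.88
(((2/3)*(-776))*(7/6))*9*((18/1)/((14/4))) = -27936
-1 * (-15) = 15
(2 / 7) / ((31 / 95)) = 190 / 217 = 0.88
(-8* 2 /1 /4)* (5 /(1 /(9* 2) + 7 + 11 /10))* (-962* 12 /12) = 865800 /367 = 2359.13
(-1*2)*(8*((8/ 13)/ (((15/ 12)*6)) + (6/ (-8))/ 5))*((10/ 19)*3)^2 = 12720/ 4693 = 2.71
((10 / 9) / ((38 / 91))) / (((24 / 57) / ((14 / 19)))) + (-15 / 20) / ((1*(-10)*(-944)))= 30065887 / 6456960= 4.66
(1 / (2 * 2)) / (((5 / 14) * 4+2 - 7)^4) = 2401 / 1562500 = 0.00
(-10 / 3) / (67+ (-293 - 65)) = 10 / 873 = 0.01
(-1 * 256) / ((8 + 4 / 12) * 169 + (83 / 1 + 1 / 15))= -0.17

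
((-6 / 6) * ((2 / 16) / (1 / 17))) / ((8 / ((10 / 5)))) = -17 / 32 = -0.53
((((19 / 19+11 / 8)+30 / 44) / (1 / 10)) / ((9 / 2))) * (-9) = -1345 / 22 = -61.14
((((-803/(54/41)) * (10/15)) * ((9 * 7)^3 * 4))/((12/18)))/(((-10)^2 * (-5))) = 304899903/250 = 1219599.61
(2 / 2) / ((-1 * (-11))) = 1 / 11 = 0.09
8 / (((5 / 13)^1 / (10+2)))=1248 / 5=249.60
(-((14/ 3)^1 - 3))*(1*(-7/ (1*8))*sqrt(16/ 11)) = 35*sqrt(11)/ 66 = 1.76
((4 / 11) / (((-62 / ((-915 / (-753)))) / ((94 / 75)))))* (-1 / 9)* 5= 0.00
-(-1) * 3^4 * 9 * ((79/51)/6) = 6399/34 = 188.21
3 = 3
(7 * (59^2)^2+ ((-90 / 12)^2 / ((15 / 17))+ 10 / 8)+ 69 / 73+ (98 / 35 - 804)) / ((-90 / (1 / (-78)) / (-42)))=-216717122909 / 427050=-507474.82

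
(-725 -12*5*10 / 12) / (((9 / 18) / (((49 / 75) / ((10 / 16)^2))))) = -194432 / 75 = -2592.43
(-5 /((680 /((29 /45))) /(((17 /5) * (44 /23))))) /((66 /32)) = -232 /15525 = -0.01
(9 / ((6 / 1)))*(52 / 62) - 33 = -984 / 31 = -31.74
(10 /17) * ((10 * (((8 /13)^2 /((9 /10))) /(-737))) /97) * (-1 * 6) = 128000 /616163691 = 0.00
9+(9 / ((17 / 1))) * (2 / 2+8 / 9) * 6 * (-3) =-9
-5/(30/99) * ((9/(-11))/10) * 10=27/2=13.50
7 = 7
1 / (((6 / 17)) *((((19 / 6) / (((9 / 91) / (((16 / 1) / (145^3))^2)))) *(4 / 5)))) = 7109997508828125 / 1770496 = 4015822407.30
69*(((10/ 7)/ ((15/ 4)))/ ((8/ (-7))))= -23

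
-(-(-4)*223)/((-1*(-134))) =-446/67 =-6.66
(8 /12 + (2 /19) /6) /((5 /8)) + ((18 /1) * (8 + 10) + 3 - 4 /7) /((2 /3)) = 652681 /1330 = 490.74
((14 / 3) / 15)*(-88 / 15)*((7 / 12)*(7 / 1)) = -15092 / 2025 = -7.45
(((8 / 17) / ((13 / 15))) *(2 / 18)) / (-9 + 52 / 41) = -1640 / 210171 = -0.01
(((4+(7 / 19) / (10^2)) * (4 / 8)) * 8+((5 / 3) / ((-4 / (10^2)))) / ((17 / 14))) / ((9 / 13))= -5762809 / 218025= -26.43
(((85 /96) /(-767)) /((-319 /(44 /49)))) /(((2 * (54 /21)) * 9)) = 85 /1210730976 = 0.00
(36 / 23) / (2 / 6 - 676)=-108 / 46621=-0.00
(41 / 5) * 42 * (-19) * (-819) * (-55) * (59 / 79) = -17390631258 / 79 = -220134572.89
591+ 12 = 603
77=77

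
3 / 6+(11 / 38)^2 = 843 / 1444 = 0.58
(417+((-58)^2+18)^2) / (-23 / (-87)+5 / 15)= 995135667 / 52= 19137224.37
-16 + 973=957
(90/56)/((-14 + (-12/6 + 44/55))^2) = 1125/161728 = 0.01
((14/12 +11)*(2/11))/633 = 0.00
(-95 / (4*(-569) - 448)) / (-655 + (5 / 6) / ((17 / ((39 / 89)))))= -28747 / 539887266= -0.00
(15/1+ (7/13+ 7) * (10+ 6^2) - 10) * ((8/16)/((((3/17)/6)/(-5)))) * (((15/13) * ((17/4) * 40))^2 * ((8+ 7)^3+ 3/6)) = -8531759413068750/2197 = -3883367962252.50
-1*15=-15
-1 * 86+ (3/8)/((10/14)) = -3419/40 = -85.48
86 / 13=6.62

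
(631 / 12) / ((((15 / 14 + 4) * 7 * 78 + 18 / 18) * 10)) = 631 / 332400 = 0.00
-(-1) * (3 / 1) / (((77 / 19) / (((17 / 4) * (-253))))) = -22287 / 28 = -795.96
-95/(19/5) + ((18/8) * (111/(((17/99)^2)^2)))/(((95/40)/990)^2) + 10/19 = 1504861870064650365/30151081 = 49910710334.55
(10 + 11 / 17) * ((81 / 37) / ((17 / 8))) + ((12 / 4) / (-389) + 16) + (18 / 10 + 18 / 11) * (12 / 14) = 6841891649 / 228776735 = 29.91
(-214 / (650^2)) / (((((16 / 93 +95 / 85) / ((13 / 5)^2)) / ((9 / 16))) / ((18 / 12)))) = -0.00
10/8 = 5/4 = 1.25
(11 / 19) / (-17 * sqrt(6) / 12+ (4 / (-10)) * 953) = -0.00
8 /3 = 2.67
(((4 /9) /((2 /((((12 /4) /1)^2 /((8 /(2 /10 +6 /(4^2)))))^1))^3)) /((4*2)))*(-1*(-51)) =0.10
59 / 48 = 1.23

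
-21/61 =-0.34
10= 10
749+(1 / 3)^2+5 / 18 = 13489 / 18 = 749.39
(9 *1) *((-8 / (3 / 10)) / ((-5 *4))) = 12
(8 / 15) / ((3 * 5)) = 8 / 225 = 0.04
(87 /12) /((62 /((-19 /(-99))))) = 551 /24552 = 0.02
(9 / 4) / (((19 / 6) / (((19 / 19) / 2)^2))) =0.18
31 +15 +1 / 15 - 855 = -12134 / 15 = -808.93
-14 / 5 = -2.80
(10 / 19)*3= 30 / 19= 1.58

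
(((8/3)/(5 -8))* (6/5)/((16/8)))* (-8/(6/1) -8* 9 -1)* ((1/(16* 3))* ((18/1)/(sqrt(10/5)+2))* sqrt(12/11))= -223* sqrt(66)/165+446* sqrt(33)/165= 4.55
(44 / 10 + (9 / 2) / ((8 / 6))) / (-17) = -311 / 680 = -0.46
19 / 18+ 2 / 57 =373 / 342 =1.09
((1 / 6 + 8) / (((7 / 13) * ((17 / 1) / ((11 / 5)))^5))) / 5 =14655641 / 133111593750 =0.00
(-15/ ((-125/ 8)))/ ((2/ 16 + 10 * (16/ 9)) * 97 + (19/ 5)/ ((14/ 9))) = 12096/ 21911555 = 0.00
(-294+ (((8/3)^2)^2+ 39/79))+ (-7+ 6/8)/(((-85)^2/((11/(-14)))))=-25158977203/103561416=-242.94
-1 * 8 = -8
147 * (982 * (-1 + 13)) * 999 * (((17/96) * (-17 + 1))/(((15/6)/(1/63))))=-155654856/5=-31130971.20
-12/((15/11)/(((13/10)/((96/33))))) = -1573/400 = -3.93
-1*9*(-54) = 486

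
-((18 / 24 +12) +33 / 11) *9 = -567 / 4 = -141.75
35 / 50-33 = -323 / 10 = -32.30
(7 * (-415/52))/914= -2905/47528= -0.06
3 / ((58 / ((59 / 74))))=177 / 4292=0.04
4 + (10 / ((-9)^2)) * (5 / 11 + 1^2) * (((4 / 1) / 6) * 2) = 11332 / 2673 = 4.24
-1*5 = -5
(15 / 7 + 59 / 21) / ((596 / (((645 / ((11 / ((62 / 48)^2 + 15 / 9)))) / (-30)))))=-1073839 / 19825344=-0.05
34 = 34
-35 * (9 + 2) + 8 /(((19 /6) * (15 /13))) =-36367 /95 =-382.81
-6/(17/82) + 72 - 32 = 188/17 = 11.06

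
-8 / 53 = -0.15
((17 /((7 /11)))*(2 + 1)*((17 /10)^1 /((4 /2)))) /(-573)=-3179 /26740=-0.12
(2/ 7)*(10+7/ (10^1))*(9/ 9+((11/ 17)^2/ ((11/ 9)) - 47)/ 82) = 546449/ 414715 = 1.32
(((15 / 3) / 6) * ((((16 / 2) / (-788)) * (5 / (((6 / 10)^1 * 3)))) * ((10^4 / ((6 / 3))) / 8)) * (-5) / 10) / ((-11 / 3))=-78125 / 39006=-2.00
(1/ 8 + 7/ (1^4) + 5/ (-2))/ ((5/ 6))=111/ 20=5.55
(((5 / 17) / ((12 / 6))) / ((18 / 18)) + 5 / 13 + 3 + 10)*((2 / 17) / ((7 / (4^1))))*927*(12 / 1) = 266130576 / 26299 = 10119.42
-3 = -3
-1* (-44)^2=-1936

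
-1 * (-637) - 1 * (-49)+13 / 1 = 699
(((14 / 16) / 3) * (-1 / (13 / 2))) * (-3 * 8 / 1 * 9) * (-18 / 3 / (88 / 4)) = -378 / 143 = -2.64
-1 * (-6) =6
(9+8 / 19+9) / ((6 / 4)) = 700 / 57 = 12.28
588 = 588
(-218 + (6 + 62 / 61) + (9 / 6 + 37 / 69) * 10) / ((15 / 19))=-3048835 / 12627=-241.45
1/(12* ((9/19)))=19/108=0.18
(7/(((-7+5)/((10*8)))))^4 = 6146560000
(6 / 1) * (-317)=-1902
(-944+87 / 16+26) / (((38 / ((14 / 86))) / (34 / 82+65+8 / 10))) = -693678909 / 2679760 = -258.86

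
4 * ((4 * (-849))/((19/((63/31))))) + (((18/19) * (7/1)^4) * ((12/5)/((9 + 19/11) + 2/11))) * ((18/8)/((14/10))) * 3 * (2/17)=-117062631/100130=-1169.11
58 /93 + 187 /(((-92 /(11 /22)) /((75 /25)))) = -41501 /17112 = -2.43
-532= -532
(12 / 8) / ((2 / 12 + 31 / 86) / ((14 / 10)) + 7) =2709 / 13322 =0.20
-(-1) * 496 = 496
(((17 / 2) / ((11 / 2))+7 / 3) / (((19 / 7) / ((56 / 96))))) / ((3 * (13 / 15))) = 7840 / 24453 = 0.32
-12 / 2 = -6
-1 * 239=-239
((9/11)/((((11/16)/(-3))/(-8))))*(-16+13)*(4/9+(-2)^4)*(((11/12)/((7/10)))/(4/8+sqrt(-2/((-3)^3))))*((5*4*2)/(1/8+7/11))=-2455142400/8911+545587200*sqrt(6)/8911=-125545.07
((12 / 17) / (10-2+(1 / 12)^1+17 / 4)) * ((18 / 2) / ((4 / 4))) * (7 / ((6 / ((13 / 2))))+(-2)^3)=-135 / 629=-0.21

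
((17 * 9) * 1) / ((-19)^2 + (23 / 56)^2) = 28224 / 66625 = 0.42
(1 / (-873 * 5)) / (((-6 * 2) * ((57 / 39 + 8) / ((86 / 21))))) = 559 / 67648770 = 0.00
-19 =-19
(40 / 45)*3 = 2.67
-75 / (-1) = 75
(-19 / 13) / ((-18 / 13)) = 19 / 18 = 1.06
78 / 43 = 1.81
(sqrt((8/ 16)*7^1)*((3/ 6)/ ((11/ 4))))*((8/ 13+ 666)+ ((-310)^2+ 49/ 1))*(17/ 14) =21396251*sqrt(14)/ 2002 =39988.73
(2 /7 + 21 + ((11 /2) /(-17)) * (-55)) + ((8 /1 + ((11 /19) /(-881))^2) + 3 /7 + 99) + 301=29842635274145 /66686200798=447.51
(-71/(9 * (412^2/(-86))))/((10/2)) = 3053/3819240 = 0.00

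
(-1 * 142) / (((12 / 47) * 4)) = -3337 / 24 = -139.04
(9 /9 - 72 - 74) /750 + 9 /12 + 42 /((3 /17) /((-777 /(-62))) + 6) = 1497499 /198600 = 7.54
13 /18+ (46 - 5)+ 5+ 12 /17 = 47.43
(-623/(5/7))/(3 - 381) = 2.31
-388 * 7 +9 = -2707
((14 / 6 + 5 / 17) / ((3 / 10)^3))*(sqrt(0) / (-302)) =0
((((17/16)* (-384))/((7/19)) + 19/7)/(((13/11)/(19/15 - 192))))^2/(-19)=-3117191657918371/1863225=-1673008712.27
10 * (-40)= -400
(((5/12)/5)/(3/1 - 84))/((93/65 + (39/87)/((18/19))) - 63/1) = 1885/111941406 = 0.00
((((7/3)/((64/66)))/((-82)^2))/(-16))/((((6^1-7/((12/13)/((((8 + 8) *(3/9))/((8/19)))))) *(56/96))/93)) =27621/697574656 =0.00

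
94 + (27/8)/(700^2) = 368480027/3920000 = 94.00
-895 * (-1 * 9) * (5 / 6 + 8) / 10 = 28461 / 4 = 7115.25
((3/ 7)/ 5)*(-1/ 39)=-1/ 455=-0.00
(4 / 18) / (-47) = -2 / 423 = -0.00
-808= -808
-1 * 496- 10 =-506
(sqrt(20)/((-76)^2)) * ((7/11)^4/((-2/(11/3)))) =-2401 * sqrt(5)/23063568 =-0.00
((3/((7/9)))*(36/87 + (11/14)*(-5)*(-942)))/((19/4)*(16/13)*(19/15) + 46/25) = 19778735925/12808894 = 1544.14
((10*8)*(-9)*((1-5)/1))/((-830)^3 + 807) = -2880/571786193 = -0.00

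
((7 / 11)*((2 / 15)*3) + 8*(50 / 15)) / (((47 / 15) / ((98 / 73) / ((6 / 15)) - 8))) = -39.90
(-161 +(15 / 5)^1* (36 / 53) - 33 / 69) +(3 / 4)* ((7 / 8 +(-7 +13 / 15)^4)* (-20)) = -704306063717 / 32913000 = -21399.02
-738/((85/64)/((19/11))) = -897408/935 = -959.79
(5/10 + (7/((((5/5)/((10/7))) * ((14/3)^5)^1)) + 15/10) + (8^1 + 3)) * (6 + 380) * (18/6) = 2024804109/134456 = 15059.23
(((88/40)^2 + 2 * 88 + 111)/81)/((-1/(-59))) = 143488/675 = 212.57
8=8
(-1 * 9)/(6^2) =-1/4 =-0.25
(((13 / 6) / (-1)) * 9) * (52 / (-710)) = 507 / 355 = 1.43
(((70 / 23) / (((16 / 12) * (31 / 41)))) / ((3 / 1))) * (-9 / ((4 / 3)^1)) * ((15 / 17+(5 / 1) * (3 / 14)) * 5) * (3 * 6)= -3736125 / 3128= -1194.41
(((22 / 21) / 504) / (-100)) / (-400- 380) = 11 / 412776000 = 0.00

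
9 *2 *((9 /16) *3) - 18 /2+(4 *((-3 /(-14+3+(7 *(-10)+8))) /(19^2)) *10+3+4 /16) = 24.63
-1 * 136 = -136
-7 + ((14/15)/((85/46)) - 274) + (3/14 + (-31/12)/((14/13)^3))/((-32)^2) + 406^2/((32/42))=216066.75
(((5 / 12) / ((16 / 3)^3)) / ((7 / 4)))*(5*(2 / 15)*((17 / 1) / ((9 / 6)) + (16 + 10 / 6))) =435 / 14336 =0.03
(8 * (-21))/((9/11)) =-616/3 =-205.33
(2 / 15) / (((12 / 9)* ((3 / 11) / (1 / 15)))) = 11 / 450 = 0.02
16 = 16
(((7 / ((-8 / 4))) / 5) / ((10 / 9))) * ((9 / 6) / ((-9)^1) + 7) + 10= 1139 / 200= 5.70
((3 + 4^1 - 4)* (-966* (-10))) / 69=420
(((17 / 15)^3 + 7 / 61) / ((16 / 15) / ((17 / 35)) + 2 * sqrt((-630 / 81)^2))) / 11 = 2748203 / 341706750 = 0.01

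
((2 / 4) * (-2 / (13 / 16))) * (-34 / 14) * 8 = 2176 / 91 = 23.91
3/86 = 0.03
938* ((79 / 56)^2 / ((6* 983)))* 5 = 2090735 / 1321152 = 1.58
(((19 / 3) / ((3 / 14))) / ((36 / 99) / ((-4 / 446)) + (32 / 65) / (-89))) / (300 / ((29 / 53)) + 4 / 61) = -0.00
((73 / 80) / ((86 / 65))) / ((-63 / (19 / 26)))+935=162105173 / 173376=934.99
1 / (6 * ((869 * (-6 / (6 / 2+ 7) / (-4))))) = 10 / 7821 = 0.00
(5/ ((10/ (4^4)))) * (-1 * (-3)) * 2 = 768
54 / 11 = 4.91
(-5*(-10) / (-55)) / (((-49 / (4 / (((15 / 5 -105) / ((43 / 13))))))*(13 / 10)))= -8600 / 4645641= -0.00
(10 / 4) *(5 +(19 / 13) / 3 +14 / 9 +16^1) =6740 / 117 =57.61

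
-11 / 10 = -1.10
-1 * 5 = -5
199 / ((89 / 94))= 18706 / 89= 210.18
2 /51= 0.04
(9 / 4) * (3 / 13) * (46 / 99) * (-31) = -2139 / 286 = -7.48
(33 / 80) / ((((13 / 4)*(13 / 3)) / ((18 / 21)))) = 297 / 11830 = 0.03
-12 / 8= -3 / 2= -1.50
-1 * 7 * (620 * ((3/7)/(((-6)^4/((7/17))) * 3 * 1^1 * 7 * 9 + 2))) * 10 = -9300/297433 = -0.03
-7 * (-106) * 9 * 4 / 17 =26712 / 17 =1571.29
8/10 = 4/5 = 0.80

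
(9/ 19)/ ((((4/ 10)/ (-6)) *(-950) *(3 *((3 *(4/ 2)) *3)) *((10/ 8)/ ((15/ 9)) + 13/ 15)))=3/ 35017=0.00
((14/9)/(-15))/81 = -14/10935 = -0.00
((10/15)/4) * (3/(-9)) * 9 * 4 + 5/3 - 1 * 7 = -22/3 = -7.33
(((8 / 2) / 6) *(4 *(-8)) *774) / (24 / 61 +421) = -1007232 / 25705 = -39.18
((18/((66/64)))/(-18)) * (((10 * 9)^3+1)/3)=-235636.69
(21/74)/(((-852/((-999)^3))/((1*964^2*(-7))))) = -153375115030326/71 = -2160212887751.07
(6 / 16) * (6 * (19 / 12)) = 57 / 16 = 3.56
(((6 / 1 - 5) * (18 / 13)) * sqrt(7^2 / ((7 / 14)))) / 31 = 126 * sqrt(2) / 403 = 0.44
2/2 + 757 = 758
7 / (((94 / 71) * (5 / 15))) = 1491 / 94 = 15.86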